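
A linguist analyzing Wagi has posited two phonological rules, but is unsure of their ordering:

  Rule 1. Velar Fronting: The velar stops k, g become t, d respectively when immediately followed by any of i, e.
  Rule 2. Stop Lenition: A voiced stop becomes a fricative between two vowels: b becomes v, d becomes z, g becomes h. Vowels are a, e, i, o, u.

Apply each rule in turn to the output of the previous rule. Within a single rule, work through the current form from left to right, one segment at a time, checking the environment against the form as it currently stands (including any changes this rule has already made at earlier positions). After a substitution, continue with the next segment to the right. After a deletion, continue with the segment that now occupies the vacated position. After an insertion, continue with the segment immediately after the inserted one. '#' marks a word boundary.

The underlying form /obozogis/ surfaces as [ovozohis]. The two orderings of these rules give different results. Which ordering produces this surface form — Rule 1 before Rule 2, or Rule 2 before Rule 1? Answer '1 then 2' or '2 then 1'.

Order 1 then 2:
  1 Velar Fronting: [obozogis] → [obozodis]
  2 Stop Lenition: [obozodis] → [ovozozis]
  result: [ovozozis]
Order 2 then 1:
  2 Stop Lenition: [obozogis] → [ovozohis]
  1 Velar Fronting: no change — [ovozohis]
  result: [ovozohis]

2 then 1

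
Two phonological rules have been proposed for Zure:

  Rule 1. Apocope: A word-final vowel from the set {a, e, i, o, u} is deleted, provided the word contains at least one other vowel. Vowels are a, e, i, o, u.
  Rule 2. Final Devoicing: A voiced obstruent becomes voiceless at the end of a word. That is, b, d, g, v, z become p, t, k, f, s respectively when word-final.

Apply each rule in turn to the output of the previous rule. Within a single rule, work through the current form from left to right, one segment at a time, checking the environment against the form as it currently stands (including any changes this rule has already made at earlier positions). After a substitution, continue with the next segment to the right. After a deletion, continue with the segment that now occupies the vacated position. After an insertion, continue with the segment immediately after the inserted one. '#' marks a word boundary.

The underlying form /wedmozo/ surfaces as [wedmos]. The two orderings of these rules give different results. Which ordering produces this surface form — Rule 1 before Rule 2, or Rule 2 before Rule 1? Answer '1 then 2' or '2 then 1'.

Order 1 then 2:
  1 Apocope: [wedmozo] → [wedmoz]
  2 Final Devoicing: [wedmoz] → [wedmos]
  result: [wedmos]
Order 2 then 1:
  2 Final Devoicing: no change — [wedmozo]
  1 Apocope: [wedmozo] → [wedmoz]
  result: [wedmoz]

1 then 2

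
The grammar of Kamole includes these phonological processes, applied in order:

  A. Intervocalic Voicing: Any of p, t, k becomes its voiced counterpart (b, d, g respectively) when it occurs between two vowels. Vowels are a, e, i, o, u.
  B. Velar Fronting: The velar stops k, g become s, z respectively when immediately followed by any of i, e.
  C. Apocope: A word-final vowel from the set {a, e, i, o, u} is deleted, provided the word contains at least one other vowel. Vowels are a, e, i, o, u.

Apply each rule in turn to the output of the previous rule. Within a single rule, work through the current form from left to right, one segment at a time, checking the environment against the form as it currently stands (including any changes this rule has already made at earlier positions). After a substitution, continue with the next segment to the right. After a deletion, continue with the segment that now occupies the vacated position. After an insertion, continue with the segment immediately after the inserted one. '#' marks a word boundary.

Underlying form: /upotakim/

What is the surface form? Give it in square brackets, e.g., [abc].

[ubodazim]

A Intervocalic Voicing: [upotakim] → [ubodagim]
B Velar Fronting: [ubodagim] → [ubodazim]
C Apocope: no change — [ubodazim]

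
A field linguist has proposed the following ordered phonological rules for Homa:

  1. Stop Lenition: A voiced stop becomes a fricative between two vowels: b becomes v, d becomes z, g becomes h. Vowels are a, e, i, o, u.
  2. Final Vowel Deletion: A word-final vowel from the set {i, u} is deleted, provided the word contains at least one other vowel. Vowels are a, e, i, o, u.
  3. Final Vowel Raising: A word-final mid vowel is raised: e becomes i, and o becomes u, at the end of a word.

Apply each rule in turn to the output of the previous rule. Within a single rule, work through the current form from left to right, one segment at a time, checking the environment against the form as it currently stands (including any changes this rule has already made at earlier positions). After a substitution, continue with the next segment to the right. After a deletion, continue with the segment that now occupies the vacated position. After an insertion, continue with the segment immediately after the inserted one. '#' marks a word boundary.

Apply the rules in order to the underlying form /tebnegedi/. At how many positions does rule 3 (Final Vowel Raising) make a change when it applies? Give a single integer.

1 Stop Lenition: [tebnegedi] → [tebnehezi]
2 Final Vowel Deletion: [tebnehezi] → [tebnehez]
3 Final Vowel Raising: no change — [tebnehez]
Rule 3 changed 0 position(s).

0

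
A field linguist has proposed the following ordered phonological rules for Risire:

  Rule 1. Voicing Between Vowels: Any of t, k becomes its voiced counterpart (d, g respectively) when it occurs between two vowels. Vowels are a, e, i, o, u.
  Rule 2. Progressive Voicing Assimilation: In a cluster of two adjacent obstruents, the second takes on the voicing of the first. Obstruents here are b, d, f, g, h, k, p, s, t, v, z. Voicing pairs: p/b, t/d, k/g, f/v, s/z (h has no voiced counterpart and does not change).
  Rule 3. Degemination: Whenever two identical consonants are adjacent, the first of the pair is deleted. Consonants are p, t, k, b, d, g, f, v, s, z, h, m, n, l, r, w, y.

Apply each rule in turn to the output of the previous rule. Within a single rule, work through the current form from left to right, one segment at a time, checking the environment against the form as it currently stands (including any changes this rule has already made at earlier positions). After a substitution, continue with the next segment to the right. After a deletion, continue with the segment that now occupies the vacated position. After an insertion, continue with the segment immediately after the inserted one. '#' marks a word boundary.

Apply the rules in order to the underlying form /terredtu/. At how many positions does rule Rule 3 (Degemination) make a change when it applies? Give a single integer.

2

Rule 1 Voicing Between Vowels: no change — [terredtu]
Rule 2 Progressive Voicing Assimilation: [terredtu] → [terreddu]
Rule 3 Degemination: [terreddu] → [teredu]
Rule Rule 3 changed 2 position(s).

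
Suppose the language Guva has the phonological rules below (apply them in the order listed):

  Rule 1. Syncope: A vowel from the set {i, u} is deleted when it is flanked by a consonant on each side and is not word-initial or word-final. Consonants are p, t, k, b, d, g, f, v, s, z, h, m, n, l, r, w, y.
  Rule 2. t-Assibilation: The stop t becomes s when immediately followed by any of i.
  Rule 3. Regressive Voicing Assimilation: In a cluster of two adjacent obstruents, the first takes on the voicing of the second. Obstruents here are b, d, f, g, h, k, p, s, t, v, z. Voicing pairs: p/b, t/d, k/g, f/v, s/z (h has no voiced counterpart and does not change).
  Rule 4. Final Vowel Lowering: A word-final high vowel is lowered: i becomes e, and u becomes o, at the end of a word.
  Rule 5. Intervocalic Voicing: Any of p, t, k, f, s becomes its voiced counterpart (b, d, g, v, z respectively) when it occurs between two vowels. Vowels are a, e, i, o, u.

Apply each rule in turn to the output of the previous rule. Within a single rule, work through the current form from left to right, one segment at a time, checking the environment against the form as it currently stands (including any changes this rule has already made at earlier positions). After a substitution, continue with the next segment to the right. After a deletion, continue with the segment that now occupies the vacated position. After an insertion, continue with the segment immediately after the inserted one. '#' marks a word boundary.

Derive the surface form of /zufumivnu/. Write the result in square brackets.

Rule 1 Syncope: [zufumivnu] → [zfmvnu]
Rule 2 t-Assibilation: no change — [zfmvnu]
Rule 3 Regressive Voicing Assimilation: [zfmvnu] → [sfmvnu]
Rule 4 Final Vowel Lowering: [sfmvnu] → [sfmvno]
Rule 5 Intervocalic Voicing: no change — [sfmvno]

[sfmvno]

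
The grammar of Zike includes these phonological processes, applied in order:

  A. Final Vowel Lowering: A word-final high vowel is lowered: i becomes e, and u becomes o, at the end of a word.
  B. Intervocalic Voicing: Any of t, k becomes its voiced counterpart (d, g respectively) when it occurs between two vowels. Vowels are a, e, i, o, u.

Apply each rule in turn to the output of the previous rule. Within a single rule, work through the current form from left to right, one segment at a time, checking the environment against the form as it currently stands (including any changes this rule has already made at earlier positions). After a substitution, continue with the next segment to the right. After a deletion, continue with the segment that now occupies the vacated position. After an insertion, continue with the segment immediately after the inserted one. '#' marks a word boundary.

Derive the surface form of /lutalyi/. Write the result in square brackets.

[ludalye]

A Final Vowel Lowering: [lutalyi] → [lutalye]
B Intervocalic Voicing: [lutalye] → [ludalye]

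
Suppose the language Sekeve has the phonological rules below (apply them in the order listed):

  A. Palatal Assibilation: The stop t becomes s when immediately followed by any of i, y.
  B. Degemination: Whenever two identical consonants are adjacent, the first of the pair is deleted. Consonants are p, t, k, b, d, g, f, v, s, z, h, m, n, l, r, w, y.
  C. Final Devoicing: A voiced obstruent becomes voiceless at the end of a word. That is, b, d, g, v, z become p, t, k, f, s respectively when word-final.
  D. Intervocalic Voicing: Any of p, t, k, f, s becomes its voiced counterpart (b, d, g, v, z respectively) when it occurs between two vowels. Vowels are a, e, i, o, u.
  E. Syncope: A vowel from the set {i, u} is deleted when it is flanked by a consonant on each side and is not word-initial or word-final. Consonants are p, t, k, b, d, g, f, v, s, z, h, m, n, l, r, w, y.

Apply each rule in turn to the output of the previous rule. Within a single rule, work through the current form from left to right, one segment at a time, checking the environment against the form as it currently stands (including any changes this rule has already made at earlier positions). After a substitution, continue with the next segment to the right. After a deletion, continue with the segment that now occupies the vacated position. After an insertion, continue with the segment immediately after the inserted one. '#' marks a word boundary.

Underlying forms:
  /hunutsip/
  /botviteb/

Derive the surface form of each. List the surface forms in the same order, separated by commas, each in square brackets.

/hunutsip/:
  A Palatal Assibilation: no change — [hunutsip]
  B Degemination: no change — [hunutsip]
  C Final Devoicing: no change — [hunutsip]
  D Intervocalic Voicing: no change — [hunutsip]
  E Syncope: [hunutsip] → [hntsp]
/botviteb/:
  A Palatal Assibilation: no change — [botviteb]
  B Degemination: no change — [botviteb]
  C Final Devoicing: [botviteb] → [botvitep]
  D Intervocalic Voicing: [botvitep] → [botvidep]
  E Syncope: [botvidep] → [botvdep]

[hntsp], [botvdep]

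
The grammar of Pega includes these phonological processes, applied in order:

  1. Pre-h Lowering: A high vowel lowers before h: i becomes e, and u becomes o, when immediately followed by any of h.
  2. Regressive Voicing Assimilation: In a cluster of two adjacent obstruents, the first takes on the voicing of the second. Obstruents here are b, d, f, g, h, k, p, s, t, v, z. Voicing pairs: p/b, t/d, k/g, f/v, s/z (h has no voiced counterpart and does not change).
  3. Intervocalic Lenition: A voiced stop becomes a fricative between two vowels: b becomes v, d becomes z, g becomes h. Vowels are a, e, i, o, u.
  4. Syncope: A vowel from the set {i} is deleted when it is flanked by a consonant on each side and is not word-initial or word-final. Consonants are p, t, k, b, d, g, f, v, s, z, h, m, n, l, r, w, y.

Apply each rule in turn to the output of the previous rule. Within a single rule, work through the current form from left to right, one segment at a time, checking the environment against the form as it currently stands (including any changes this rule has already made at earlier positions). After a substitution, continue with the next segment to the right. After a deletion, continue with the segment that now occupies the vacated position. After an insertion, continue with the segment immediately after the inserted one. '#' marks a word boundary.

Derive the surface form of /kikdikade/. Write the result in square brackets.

[kgdkaze]

1 Pre-h Lowering: no change — [kikdikade]
2 Regressive Voicing Assimilation: [kikdikade] → [kigdikade]
3 Intervocalic Lenition: [kigdikade] → [kigdikaze]
4 Syncope: [kigdikaze] → [kgdkaze]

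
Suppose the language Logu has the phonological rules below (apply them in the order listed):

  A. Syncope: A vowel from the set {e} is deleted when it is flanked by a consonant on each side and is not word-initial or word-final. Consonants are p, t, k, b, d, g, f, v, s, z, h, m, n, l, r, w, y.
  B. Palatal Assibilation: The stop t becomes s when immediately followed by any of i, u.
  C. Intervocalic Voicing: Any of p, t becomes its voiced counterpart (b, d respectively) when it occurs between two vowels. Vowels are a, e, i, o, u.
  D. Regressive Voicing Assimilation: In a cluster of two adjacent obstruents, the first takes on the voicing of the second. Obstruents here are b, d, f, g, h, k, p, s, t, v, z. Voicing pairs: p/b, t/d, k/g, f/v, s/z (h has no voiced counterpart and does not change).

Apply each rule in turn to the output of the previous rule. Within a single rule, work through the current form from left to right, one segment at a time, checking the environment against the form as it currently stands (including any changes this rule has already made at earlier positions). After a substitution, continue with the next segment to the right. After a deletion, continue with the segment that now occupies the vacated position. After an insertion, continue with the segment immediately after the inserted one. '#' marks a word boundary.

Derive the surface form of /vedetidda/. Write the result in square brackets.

[vtsidda]

A Syncope: [vedetidda] → [vdtidda]
B Palatal Assibilation: [vdtidda] → [vdsidda]
C Intervocalic Voicing: no change — [vdsidda]
D Regressive Voicing Assimilation: [vdsidda] → [vtsidda]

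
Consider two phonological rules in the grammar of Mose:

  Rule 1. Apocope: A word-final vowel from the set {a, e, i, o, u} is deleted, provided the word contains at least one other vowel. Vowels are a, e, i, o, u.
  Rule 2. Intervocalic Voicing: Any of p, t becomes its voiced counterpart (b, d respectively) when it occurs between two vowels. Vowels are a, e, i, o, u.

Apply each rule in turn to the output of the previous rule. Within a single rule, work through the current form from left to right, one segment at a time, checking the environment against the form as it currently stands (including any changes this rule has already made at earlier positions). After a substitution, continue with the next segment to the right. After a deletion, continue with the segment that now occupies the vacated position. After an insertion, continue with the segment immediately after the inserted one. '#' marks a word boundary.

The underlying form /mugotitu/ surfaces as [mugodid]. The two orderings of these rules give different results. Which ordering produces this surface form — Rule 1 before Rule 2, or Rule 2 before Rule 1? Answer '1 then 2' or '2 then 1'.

Order 1 then 2:
  1 Apocope: [mugotitu] → [mugotit]
  2 Intervocalic Voicing: [mugotit] → [mugodit]
  result: [mugodit]
Order 2 then 1:
  2 Intervocalic Voicing: [mugotitu] → [mugodidu]
  1 Apocope: [mugodidu] → [mugodid]
  result: [mugodid]

2 then 1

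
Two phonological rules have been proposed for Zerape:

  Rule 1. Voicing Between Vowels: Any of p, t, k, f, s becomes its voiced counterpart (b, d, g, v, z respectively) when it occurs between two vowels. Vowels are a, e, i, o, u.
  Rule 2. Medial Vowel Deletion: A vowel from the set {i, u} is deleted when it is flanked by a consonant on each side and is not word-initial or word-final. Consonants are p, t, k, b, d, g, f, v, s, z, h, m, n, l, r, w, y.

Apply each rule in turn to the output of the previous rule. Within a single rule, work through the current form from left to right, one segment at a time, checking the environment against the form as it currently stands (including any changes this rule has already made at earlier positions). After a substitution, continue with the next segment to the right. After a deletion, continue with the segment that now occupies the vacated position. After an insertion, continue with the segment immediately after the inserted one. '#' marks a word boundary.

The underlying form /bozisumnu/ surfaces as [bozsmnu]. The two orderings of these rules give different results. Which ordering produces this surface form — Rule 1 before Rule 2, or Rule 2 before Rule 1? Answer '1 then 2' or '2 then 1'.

Order 1 then 2:
  1 Voicing Between Vowels: [bozisumnu] → [bozizumnu]
  2 Medial Vowel Deletion: [bozizumnu] → [bozzmnu]
  result: [bozzmnu]
Order 2 then 1:
  2 Medial Vowel Deletion: [bozisumnu] → [bozsmnu]
  1 Voicing Between Vowels: no change — [bozsmnu]
  result: [bozsmnu]

2 then 1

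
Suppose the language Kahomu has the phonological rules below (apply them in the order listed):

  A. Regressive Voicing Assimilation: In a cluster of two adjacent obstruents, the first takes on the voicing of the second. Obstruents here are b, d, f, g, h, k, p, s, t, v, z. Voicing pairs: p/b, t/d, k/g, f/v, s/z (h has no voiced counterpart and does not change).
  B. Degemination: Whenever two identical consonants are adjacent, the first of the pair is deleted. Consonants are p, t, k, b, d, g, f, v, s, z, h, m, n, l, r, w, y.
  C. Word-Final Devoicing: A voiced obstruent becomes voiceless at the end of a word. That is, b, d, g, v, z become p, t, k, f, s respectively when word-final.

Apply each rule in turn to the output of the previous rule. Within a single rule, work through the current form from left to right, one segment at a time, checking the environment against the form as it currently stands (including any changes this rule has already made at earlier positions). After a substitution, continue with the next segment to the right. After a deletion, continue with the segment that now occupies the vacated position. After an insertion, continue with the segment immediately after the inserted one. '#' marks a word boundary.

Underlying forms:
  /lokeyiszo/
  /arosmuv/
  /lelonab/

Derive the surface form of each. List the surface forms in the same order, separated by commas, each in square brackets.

/lokeyiszo/:
  A Regressive Voicing Assimilation: [lokeyiszo] → [lokeyizzo]
  B Degemination: [lokeyizzo] → [lokeyizo]
  C Word-Final Devoicing: no change — [lokeyizo]
/arosmuv/:
  A Regressive Voicing Assimilation: no change — [arosmuv]
  B Degemination: no change — [arosmuv]
  C Word-Final Devoicing: [arosmuv] → [arosmuf]
/lelonab/:
  A Regressive Voicing Assimilation: no change — [lelonab]
  B Degemination: no change — [lelonab]
  C Word-Final Devoicing: [lelonab] → [lelonap]

[lokeyizo], [arosmuf], [lelonap]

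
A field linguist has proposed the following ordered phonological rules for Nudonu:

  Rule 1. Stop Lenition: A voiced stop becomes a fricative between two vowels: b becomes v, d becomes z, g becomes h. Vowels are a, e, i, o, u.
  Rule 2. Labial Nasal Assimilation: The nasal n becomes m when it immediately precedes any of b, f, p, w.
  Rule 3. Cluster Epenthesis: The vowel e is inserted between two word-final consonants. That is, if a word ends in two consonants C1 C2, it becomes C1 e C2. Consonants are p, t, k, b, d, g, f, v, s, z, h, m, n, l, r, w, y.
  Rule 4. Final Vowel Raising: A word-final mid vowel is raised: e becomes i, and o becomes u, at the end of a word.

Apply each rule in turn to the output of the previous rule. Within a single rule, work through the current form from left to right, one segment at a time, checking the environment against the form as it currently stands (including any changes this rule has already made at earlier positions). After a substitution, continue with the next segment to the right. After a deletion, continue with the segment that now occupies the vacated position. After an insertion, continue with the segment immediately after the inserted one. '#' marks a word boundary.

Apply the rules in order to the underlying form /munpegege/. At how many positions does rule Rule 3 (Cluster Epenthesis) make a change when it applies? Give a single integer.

0

Rule 1 Stop Lenition: [munpegege] → [munpehehe]
Rule 2 Labial Nasal Assimilation: [munpehehe] → [mumpehehe]
Rule 3 Cluster Epenthesis: no change — [mumpehehe]
Rule 4 Final Vowel Raising: [mumpehehe] → [mumpehehi]
Rule Rule 3 changed 0 position(s).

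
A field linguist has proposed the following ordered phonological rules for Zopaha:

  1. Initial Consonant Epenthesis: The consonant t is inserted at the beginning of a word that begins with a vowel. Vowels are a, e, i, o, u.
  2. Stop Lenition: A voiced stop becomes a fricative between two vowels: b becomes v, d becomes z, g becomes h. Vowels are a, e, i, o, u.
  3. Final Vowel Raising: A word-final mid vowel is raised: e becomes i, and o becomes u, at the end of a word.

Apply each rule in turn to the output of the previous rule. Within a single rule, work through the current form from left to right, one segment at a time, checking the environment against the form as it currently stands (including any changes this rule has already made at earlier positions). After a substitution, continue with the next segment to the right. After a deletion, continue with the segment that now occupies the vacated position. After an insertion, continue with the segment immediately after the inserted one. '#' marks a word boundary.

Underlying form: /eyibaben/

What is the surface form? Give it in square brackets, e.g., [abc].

1 Initial Consonant Epenthesis: [eyibaben] → [teyibaben]
2 Stop Lenition: [teyibaben] → [teyivaven]
3 Final Vowel Raising: no change — [teyivaven]

[teyivaven]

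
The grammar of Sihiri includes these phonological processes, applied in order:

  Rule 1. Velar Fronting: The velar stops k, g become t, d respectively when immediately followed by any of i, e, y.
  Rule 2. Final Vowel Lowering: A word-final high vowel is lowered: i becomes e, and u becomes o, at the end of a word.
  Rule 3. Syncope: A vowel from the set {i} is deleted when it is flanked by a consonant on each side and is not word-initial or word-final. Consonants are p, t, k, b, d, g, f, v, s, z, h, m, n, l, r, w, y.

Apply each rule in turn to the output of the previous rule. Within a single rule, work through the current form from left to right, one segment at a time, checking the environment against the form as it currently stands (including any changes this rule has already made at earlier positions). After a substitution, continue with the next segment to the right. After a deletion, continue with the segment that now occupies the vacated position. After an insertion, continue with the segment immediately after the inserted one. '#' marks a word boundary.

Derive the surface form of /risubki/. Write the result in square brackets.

Rule 1 Velar Fronting: [risubki] → [risubti]
Rule 2 Final Vowel Lowering: [risubti] → [risubte]
Rule 3 Syncope: [risubte] → [rsubte]

[rsubte]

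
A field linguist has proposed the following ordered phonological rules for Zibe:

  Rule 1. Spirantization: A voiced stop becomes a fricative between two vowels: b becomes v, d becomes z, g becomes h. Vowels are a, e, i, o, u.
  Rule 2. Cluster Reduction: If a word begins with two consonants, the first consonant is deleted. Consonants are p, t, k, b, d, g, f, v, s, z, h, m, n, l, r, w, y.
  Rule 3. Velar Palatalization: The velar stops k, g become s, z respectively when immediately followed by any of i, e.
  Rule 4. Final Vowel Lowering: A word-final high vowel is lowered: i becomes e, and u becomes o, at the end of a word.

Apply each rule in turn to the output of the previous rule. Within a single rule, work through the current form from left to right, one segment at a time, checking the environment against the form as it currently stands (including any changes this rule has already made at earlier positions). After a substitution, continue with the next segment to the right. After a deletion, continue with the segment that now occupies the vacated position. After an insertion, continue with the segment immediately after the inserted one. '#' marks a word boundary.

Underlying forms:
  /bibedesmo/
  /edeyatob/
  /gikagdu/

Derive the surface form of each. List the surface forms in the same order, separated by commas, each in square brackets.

[bivezesmo], [ezeyatob], [zikagdo]

/bibedesmo/:
  Rule 1 Spirantization: [bibedesmo] → [bivezesmo]
  Rule 2 Cluster Reduction: no change — [bivezesmo]
  Rule 3 Velar Palatalization: no change — [bivezesmo]
  Rule 4 Final Vowel Lowering: no change — [bivezesmo]
/edeyatob/:
  Rule 1 Spirantization: [edeyatob] → [ezeyatob]
  Rule 2 Cluster Reduction: no change — [ezeyatob]
  Rule 3 Velar Palatalization: no change — [ezeyatob]
  Rule 4 Final Vowel Lowering: no change — [ezeyatob]
/gikagdu/:
  Rule 1 Spirantization: no change — [gikagdu]
  Rule 2 Cluster Reduction: no change — [gikagdu]
  Rule 3 Velar Palatalization: [gikagdu] → [zikagdu]
  Rule 4 Final Vowel Lowering: [zikagdu] → [zikagdo]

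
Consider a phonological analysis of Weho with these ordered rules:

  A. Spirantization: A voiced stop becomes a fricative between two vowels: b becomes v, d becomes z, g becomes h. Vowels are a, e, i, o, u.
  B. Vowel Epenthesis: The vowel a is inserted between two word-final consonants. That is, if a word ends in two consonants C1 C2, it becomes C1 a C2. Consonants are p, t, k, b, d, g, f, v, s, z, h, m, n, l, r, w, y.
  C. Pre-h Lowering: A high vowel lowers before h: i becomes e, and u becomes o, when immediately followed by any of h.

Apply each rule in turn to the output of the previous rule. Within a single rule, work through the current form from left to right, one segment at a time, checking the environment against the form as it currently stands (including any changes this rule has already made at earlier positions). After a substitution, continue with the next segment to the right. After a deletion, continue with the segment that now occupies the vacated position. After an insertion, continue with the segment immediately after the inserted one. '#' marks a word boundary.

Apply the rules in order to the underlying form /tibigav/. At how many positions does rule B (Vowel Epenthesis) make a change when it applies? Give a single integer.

A Spirantization: [tibigav] → [tivihav]
B Vowel Epenthesis: no change — [tivihav]
C Pre-h Lowering: [tivihav] → [tivehav]
Rule B changed 0 position(s).

0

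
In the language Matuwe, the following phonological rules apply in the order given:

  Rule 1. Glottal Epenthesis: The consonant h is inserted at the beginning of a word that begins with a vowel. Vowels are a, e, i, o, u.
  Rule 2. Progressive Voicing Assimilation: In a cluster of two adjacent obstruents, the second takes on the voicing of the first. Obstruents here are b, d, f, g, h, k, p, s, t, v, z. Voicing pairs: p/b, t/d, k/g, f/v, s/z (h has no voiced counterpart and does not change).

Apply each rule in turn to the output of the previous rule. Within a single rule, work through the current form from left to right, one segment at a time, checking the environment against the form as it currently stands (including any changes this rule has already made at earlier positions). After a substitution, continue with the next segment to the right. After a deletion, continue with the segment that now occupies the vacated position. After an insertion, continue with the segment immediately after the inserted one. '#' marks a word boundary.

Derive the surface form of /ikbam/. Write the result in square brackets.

Rule 1 Glottal Epenthesis: [ikbam] → [hikbam]
Rule 2 Progressive Voicing Assimilation: [hikbam] → [hikpam]

[hikpam]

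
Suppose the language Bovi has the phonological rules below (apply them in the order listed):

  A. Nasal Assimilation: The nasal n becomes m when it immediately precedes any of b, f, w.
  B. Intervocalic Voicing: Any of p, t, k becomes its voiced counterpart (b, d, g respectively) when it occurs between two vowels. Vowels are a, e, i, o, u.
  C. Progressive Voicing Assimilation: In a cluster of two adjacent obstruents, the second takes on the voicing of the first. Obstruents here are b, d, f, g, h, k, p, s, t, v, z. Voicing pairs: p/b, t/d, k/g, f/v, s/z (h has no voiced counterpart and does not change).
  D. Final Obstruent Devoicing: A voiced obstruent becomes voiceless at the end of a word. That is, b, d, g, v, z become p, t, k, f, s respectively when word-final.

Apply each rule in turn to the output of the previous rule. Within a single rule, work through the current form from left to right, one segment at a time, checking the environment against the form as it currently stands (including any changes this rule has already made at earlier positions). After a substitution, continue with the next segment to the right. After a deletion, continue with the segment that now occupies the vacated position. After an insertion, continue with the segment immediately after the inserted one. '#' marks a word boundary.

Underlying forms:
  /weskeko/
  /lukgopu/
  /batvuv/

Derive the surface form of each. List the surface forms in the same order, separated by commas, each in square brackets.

/weskeko/:
  A Nasal Assimilation: no change — [weskeko]
  B Intervocalic Voicing: [weskeko] → [weskego]
  C Progressive Voicing Assimilation: no change — [weskego]
  D Final Obstruent Devoicing: no change — [weskego]
/lukgopu/:
  A Nasal Assimilation: no change — [lukgopu]
  B Intervocalic Voicing: [lukgopu] → [lukgobu]
  C Progressive Voicing Assimilation: [lukgobu] → [lukkobu]
  D Final Obstruent Devoicing: no change — [lukkobu]
/batvuv/:
  A Nasal Assimilation: no change — [batvuv]
  B Intervocalic Voicing: no change — [batvuv]
  C Progressive Voicing Assimilation: [batvuv] → [batfuv]
  D Final Obstruent Devoicing: [batfuv] → [batfuf]

[weskego], [lukkobu], [batfuf]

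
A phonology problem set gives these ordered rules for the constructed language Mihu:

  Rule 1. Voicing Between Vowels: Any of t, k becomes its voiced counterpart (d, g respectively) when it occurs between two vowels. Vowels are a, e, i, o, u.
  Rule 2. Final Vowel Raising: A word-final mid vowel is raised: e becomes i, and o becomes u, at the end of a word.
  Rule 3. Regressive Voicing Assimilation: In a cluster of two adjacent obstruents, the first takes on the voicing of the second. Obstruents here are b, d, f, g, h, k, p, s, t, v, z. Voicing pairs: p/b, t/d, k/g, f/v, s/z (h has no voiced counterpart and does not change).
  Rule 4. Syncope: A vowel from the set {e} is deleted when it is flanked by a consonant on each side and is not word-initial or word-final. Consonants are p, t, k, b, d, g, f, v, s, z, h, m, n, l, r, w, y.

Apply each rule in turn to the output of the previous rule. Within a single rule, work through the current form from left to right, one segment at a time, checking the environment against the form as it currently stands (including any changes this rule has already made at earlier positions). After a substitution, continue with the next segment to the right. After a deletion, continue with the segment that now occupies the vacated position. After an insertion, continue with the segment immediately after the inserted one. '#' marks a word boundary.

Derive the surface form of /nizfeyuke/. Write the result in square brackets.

Rule 1 Voicing Between Vowels: [nizfeyuke] → [nizfeyuge]
Rule 2 Final Vowel Raising: [nizfeyuge] → [nizfeyugi]
Rule 3 Regressive Voicing Assimilation: [nizfeyugi] → [nisfeyugi]
Rule 4 Syncope: [nisfeyugi] → [nisfyugi]

[nisfyugi]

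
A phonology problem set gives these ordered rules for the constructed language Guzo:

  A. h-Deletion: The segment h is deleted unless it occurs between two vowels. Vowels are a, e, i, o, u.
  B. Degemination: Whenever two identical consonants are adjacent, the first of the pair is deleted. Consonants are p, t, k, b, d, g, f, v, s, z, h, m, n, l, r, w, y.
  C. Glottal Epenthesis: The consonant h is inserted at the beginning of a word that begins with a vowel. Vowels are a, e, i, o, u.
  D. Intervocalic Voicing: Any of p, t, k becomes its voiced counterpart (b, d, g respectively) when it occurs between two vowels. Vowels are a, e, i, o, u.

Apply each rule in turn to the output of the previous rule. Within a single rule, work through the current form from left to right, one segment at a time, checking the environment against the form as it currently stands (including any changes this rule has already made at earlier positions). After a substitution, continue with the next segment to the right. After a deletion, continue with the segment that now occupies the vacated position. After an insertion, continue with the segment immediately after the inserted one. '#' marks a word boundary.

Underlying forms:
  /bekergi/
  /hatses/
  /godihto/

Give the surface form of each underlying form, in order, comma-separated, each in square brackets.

/bekergi/:
  A h-Deletion: no change — [bekergi]
  B Degemination: no change — [bekergi]
  C Glottal Epenthesis: no change — [bekergi]
  D Intervocalic Voicing: [bekergi] → [begergi]
/hatses/:
  A h-Deletion: [hatses] → [atses]
  B Degemination: no change — [atses]
  C Glottal Epenthesis: [atses] → [hatses]
  D Intervocalic Voicing: no change — [hatses]
/godihto/:
  A h-Deletion: [godihto] → [godito]
  B Degemination: no change — [godito]
  C Glottal Epenthesis: no change — [godito]
  D Intervocalic Voicing: [godito] → [godido]

[begergi], [hatses], [godido]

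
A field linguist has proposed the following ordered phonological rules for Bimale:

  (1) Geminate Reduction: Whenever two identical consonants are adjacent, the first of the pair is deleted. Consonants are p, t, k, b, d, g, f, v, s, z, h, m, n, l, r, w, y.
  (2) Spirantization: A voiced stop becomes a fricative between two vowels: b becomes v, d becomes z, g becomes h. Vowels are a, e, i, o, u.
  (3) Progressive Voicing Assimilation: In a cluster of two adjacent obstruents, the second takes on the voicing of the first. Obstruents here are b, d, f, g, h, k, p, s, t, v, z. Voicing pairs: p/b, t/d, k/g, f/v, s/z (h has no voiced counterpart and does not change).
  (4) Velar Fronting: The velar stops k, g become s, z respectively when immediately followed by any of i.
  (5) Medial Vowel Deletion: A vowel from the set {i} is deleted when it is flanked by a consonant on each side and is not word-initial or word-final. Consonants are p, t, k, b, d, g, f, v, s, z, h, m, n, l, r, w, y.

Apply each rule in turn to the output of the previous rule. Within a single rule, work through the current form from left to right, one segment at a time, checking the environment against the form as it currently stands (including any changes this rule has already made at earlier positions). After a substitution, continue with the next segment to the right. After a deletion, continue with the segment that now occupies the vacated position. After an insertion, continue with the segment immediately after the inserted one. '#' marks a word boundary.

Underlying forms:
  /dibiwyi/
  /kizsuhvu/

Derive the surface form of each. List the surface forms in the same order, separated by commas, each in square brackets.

/dibiwyi/:
  (1) Geminate Reduction: no change — [dibiwyi]
  (2) Spirantization: [dibiwyi] → [diviwyi]
  (3) Progressive Voicing Assimilation: no change — [diviwyi]
  (4) Velar Fronting: no change — [diviwyi]
  (5) Medial Vowel Deletion: [diviwyi] → [dvwyi]
/kizsuhvu/:
  (1) Geminate Reduction: no change — [kizsuhvu]
  (2) Spirantization: no change — [kizsuhvu]
  (3) Progressive Voicing Assimilation: [kizsuhvu] → [kizzuhfu]
  (4) Velar Fronting: [kizzuhfu] → [sizzuhfu]
  (5) Medial Vowel Deletion: [sizzuhfu] → [szzuhfu]

[dvwyi], [szzuhfu]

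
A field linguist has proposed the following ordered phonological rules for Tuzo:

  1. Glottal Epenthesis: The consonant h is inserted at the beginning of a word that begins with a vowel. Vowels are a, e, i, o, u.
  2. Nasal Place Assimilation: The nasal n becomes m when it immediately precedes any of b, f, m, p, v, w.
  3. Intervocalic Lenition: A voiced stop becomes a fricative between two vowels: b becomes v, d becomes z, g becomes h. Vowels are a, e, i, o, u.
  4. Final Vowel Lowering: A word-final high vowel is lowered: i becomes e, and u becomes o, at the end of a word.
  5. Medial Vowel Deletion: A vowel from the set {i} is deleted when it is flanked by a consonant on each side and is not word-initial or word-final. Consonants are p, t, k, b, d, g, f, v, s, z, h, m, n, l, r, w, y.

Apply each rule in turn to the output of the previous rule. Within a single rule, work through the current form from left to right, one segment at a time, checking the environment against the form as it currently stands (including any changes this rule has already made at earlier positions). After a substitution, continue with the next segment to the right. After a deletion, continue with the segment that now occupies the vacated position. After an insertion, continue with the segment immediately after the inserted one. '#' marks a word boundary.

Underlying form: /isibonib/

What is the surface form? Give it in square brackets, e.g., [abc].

1 Glottal Epenthesis: [isibonib] → [hisibonib]
2 Nasal Place Assimilation: no change — [hisibonib]
3 Intervocalic Lenition: [hisibonib] → [hisivonib]
4 Final Vowel Lowering: no change — [hisivonib]
5 Medial Vowel Deletion: [hisivonib] → [hsvonb]

[hsvonb]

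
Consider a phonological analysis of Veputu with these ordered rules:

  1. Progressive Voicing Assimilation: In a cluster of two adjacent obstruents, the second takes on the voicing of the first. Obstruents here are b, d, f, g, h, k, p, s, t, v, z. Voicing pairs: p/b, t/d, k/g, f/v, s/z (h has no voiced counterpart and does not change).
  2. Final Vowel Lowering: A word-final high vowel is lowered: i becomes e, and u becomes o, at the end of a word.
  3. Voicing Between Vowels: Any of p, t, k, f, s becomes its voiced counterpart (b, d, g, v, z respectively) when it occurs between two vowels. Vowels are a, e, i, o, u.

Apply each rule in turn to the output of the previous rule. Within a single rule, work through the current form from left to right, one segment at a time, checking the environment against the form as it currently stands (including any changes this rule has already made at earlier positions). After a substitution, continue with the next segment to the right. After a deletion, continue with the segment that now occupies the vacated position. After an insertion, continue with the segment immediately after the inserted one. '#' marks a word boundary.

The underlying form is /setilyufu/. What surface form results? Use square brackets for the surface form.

1 Progressive Voicing Assimilation: no change — [setilyufu]
2 Final Vowel Lowering: [setilyufu] → [setilyufo]
3 Voicing Between Vowels: [setilyufo] → [sedilyuvo]

[sedilyuvo]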